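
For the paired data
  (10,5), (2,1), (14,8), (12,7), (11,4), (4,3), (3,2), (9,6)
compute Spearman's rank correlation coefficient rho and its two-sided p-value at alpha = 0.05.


Step 1: Rank x and y separately (midranks; no ties here).
rank(x): 10->5, 2->1, 14->8, 12->7, 11->6, 4->3, 3->2, 9->4
rank(y): 5->5, 1->1, 8->8, 7->7, 4->4, 3->3, 2->2, 6->6
Step 2: d_i = R_x(i) - R_y(i); compute d_i^2.
  (5-5)^2=0, (1-1)^2=0, (8-8)^2=0, (7-7)^2=0, (6-4)^2=4, (3-3)^2=0, (2-2)^2=0, (4-6)^2=4
sum(d^2) = 8.
Step 3: rho = 1 - 6*8 / (8*(8^2 - 1)) = 1 - 48/504 = 0.904762.
Step 4: Under H0, t = rho * sqrt((n-2)/(1-rho^2)) = 5.2034 ~ t(6).
Step 5: Two-sided p-value from the t-distribution with 6 df = 0.002008.
Step 6: alpha = 0.05. reject H0.

rho = 0.9048, p = 0.002008, reject H0 at alpha = 0.05.


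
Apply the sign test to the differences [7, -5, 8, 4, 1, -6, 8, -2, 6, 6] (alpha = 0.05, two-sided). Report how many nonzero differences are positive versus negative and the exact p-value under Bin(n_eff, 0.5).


Step 1: Discard zero differences. Original n = 10; n_eff = number of nonzero differences = 10.
Nonzero differences (with sign): +7, -5, +8, +4, +1, -6, +8, -2, +6, +6
Step 2: Count signs: positive = 7, negative = 3.
Step 3: Under H0: P(positive) = 0.5, so the number of positives S ~ Bin(10, 0.5).
Step 4: Two-sided exact p-value = sum of Bin(10,0.5) probabilities at or below the observed probability = 0.343750.
Step 5: alpha = 0.05. fail to reject H0.

n_eff = 10, pos = 7, neg = 3, p = 0.343750, fail to reject H0.


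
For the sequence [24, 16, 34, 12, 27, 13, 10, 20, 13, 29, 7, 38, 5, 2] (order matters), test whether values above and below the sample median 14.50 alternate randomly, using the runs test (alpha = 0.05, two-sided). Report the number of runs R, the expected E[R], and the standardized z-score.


Step 1: Compute median = 14.50; label A = above, B = below.
Labels in order: AAABABBABABABB  (n_A = 7, n_B = 7)
Step 2: Count runs R = 10.
Step 3: Under H0 (random ordering), E[R] = 2*n_A*n_B/(n_A+n_B) + 1 = 2*7*7/14 + 1 = 8.0000.
        Var[R] = 2*n_A*n_B*(2*n_A*n_B - n_A - n_B) / ((n_A+n_B)^2 * (n_A+n_B-1)) = 8232/2548 = 3.2308.
        SD[R] = 1.7974.
Step 4: Continuity-corrected z = (R - 0.5 - E[R]) / SD[R] = (10 - 0.5 - 8.0000) / 1.7974 = 0.8345.
Step 5: Two-sided p-value via normal approximation = 2*(1 - Phi(|z|)) = 0.403986.
Step 6: alpha = 0.05. fail to reject H0.

R = 10, z = 0.8345, p = 0.403986, fail to reject H0.


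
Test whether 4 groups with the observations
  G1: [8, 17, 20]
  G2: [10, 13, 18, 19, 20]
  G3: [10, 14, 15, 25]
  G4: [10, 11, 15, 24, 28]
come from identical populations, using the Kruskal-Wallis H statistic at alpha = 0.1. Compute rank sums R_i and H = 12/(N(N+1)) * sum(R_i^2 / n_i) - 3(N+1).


Step 1: Combine all N = 17 observations and assign midranks.
sorted (value, group, rank): (8,G1,1), (10,G2,3), (10,G3,3), (10,G4,3), (11,G4,5), (13,G2,6), (14,G3,7), (15,G3,8.5), (15,G4,8.5), (17,G1,10), (18,G2,11), (19,G2,12), (20,G1,13.5), (20,G2,13.5), (24,G4,15), (25,G3,16), (28,G4,17)
Step 2: Sum ranks within each group.
R_1 = 24.5 (n_1 = 3)
R_2 = 45.5 (n_2 = 5)
R_3 = 34.5 (n_3 = 4)
R_4 = 48.5 (n_4 = 5)
Step 3: H = 12/(N(N+1)) * sum(R_i^2/n_i) - 3(N+1)
     = 12/(17*18) * (24.5^2/3 + 45.5^2/5 + 34.5^2/4 + 48.5^2/5) - 3*18
     = 0.039216 * 1382.15 - 54
     = 0.201797.
Step 4: Ties present; correction factor C = 1 - 36/(17^3 - 17) = 0.992647. Corrected H = 0.201797 / 0.992647 = 0.203292.
Step 5: Under H0, H ~ chi^2(3); p-value = 0.977056.
Step 6: alpha = 0.1. fail to reject H0.

H = 0.2033, df = 3, p = 0.977056, fail to reject H0.


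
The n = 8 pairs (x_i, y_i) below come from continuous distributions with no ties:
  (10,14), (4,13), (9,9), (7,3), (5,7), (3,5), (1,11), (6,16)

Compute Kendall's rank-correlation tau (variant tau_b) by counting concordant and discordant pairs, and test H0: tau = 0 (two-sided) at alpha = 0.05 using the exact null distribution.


Step 1: Enumerate the 28 unordered pairs (i,j) with i<j and classify each by sign(x_j-x_i) * sign(y_j-y_i).
  (1,2):dx=-6,dy=-1->C; (1,3):dx=-1,dy=-5->C; (1,4):dx=-3,dy=-11->C; (1,5):dx=-5,dy=-7->C
  (1,6):dx=-7,dy=-9->C; (1,7):dx=-9,dy=-3->C; (1,8):dx=-4,dy=+2->D; (2,3):dx=+5,dy=-4->D
  (2,4):dx=+3,dy=-10->D; (2,5):dx=+1,dy=-6->D; (2,6):dx=-1,dy=-8->C; (2,7):dx=-3,dy=-2->C
  (2,8):dx=+2,dy=+3->C; (3,4):dx=-2,dy=-6->C; (3,5):dx=-4,dy=-2->C; (3,6):dx=-6,dy=-4->C
  (3,7):dx=-8,dy=+2->D; (3,8):dx=-3,dy=+7->D; (4,5):dx=-2,dy=+4->D; (4,6):dx=-4,dy=+2->D
  (4,7):dx=-6,dy=+8->D; (4,8):dx=-1,dy=+13->D; (5,6):dx=-2,dy=-2->C; (5,7):dx=-4,dy=+4->D
  (5,8):dx=+1,dy=+9->C; (6,7):dx=-2,dy=+6->D; (6,8):dx=+3,dy=+11->C; (7,8):dx=+5,dy=+5->C
Step 2: C = 16, D = 12, total pairs = 28.
Step 3: tau = (C - D)/(n(n-1)/2) = (16 - 12)/28 = 0.142857.
Step 4: Exact two-sided p-value (enumerate n! = 40320 permutations of y under H0): p = 0.719544.
Step 5: alpha = 0.05. fail to reject H0.

tau_b = 0.1429 (C=16, D=12), p = 0.719544, fail to reject H0.


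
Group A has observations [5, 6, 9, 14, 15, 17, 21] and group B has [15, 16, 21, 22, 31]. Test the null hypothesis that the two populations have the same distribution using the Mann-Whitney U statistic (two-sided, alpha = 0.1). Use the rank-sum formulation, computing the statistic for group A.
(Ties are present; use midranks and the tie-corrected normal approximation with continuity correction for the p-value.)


Step 1: Combine and sort all 12 observations; assign midranks.
sorted (value, group): (5,X), (6,X), (9,X), (14,X), (15,X), (15,Y), (16,Y), (17,X), (21,X), (21,Y), (22,Y), (31,Y)
ranks: 5->1, 6->2, 9->3, 14->4, 15->5.5, 15->5.5, 16->7, 17->8, 21->9.5, 21->9.5, 22->11, 31->12
Step 2: Rank sum for X: R1 = 1 + 2 + 3 + 4 + 5.5 + 8 + 9.5 = 33.
Step 3: U_X = R1 - n1(n1+1)/2 = 33 - 7*8/2 = 33 - 28 = 5.
       U_Y = n1*n2 - U_X = 35 - 5 = 30.
Step 4: Ties are present, so use the tie-corrected normal approximation (with continuity correction) for the p-value.
Step 5: p-value = 0.050507; compare to alpha = 0.1. reject H0.

U_X = 5, p = 0.050507, reject H0 at alpha = 0.1.


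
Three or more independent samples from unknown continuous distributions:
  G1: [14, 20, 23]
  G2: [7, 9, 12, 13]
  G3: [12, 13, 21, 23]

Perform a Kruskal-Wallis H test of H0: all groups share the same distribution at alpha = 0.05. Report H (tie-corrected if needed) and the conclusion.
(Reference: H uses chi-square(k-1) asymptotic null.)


Step 1: Combine all N = 11 observations and assign midranks.
sorted (value, group, rank): (7,G2,1), (9,G2,2), (12,G2,3.5), (12,G3,3.5), (13,G2,5.5), (13,G3,5.5), (14,G1,7), (20,G1,8), (21,G3,9), (23,G1,10.5), (23,G3,10.5)
Step 2: Sum ranks within each group.
R_1 = 25.5 (n_1 = 3)
R_2 = 12 (n_2 = 4)
R_3 = 28.5 (n_3 = 4)
Step 3: H = 12/(N(N+1)) * sum(R_i^2/n_i) - 3(N+1)
     = 12/(11*12) * (25.5^2/3 + 12^2/4 + 28.5^2/4) - 3*12
     = 0.090909 * 455.812 - 36
     = 5.437500.
Step 4: Ties present; correction factor C = 1 - 18/(11^3 - 11) = 0.986364. Corrected H = 5.437500 / 0.986364 = 5.512673.
Step 5: Under H0, H ~ chi^2(2); p-value = 0.063524.
Step 6: alpha = 0.05. fail to reject H0.

H = 5.5127, df = 2, p = 0.063524, fail to reject H0.


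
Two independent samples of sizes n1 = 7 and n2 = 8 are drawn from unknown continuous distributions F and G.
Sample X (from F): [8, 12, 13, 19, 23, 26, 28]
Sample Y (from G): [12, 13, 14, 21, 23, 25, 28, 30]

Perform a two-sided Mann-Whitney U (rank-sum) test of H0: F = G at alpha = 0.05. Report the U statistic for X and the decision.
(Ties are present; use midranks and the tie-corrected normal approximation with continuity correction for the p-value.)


Step 1: Combine and sort all 15 observations; assign midranks.
sorted (value, group): (8,X), (12,X), (12,Y), (13,X), (13,Y), (14,Y), (19,X), (21,Y), (23,X), (23,Y), (25,Y), (26,X), (28,X), (28,Y), (30,Y)
ranks: 8->1, 12->2.5, 12->2.5, 13->4.5, 13->4.5, 14->6, 19->7, 21->8, 23->9.5, 23->9.5, 25->11, 26->12, 28->13.5, 28->13.5, 30->15
Step 2: Rank sum for X: R1 = 1 + 2.5 + 4.5 + 7 + 9.5 + 12 + 13.5 = 50.
Step 3: U_X = R1 - n1(n1+1)/2 = 50 - 7*8/2 = 50 - 28 = 22.
       U_Y = n1*n2 - U_X = 56 - 22 = 34.
Step 4: Ties are present, so use the tie-corrected normal approximation (with continuity correction) for the p-value.
Step 5: p-value = 0.522962; compare to alpha = 0.05. fail to reject H0.

U_X = 22, p = 0.522962, fail to reject H0 at alpha = 0.05.


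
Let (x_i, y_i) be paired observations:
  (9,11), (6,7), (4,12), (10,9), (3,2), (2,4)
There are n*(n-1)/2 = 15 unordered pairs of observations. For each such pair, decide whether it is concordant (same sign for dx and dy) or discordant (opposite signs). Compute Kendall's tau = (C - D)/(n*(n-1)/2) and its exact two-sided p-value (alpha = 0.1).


Step 1: Enumerate the 15 unordered pairs (i,j) with i<j and classify each by sign(x_j-x_i) * sign(y_j-y_i).
  (1,2):dx=-3,dy=-4->C; (1,3):dx=-5,dy=+1->D; (1,4):dx=+1,dy=-2->D; (1,5):dx=-6,dy=-9->C
  (1,6):dx=-7,dy=-7->C; (2,3):dx=-2,dy=+5->D; (2,4):dx=+4,dy=+2->C; (2,5):dx=-3,dy=-5->C
  (2,6):dx=-4,dy=-3->C; (3,4):dx=+6,dy=-3->D; (3,5):dx=-1,dy=-10->C; (3,6):dx=-2,dy=-8->C
  (4,5):dx=-7,dy=-7->C; (4,6):dx=-8,dy=-5->C; (5,6):dx=-1,dy=+2->D
Step 2: C = 10, D = 5, total pairs = 15.
Step 3: tau = (C - D)/(n(n-1)/2) = (10 - 5)/15 = 0.333333.
Step 4: Exact two-sided p-value (enumerate n! = 720 permutations of y under H0): p = 0.469444.
Step 5: alpha = 0.1. fail to reject H0.

tau_b = 0.3333 (C=10, D=5), p = 0.469444, fail to reject H0.


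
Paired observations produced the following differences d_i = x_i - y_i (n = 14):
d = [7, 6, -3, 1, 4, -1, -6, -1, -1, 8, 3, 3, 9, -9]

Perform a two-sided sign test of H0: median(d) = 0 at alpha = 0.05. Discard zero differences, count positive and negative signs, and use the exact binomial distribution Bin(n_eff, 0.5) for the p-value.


Step 1: Discard zero differences. Original n = 14; n_eff = number of nonzero differences = 14.
Nonzero differences (with sign): +7, +6, -3, +1, +4, -1, -6, -1, -1, +8, +3, +3, +9, -9
Step 2: Count signs: positive = 8, negative = 6.
Step 3: Under H0: P(positive) = 0.5, so the number of positives S ~ Bin(14, 0.5).
Step 4: Two-sided exact p-value = sum of Bin(14,0.5) probabilities at or below the observed probability = 0.790527.
Step 5: alpha = 0.05. fail to reject H0.

n_eff = 14, pos = 8, neg = 6, p = 0.790527, fail to reject H0.


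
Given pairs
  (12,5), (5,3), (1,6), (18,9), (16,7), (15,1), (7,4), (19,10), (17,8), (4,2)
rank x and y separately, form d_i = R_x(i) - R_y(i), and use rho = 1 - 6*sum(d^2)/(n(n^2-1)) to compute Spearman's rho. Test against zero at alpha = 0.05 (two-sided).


Step 1: Rank x and y separately (midranks; no ties here).
rank(x): 12->5, 5->3, 1->1, 18->9, 16->7, 15->6, 7->4, 19->10, 17->8, 4->2
rank(y): 5->5, 3->3, 6->6, 9->9, 7->7, 1->1, 4->4, 10->10, 8->8, 2->2
Step 2: d_i = R_x(i) - R_y(i); compute d_i^2.
  (5-5)^2=0, (3-3)^2=0, (1-6)^2=25, (9-9)^2=0, (7-7)^2=0, (6-1)^2=25, (4-4)^2=0, (10-10)^2=0, (8-8)^2=0, (2-2)^2=0
sum(d^2) = 50.
Step 3: rho = 1 - 6*50 / (10*(10^2 - 1)) = 1 - 300/990 = 0.696970.
Step 4: Under H0, t = rho * sqrt((n-2)/(1-rho^2)) = 2.7490 ~ t(8).
Step 5: Two-sided p-value from the t-distribution with 8 df = 0.025097.
Step 6: alpha = 0.05. reject H0.

rho = 0.6970, p = 0.025097, reject H0 at alpha = 0.05.


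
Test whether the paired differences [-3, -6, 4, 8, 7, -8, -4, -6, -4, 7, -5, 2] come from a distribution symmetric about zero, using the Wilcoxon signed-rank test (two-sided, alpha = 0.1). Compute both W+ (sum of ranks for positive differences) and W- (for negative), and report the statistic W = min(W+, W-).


Step 1: Drop any zero differences (none here) and take |d_i|.
|d| = [3, 6, 4, 8, 7, 8, 4, 6, 4, 7, 5, 2]
Step 2: Midrank |d_i| (ties get averaged ranks).
ranks: |3|->2, |6|->7.5, |4|->4, |8|->11.5, |7|->9.5, |8|->11.5, |4|->4, |6|->7.5, |4|->4, |7|->9.5, |5|->6, |2|->1
Step 3: Attach original signs; sum ranks with positive sign and with negative sign.
W+ = 4 + 11.5 + 9.5 + 9.5 + 1 = 35.5
W- = 2 + 7.5 + 11.5 + 4 + 7.5 + 4 + 6 = 42.5
(Check: W+ + W- = 78 should equal n(n+1)/2 = 78.)
Step 4: Test statistic W = min(W+, W-) = 35.5.
Step 5: Ties in |d|, so use the tie-corrected normal approximation.
        E[W] = n(n+1)/4 = 12*13/4 = 39.
        Tie groups: |d|=4 (t=3), |d|=6 (t=2), |d|=7 (t=2), |d|=8 (t=2); sum(t^3 - t) = 42.
        Var[W] = n(n+1)(2n+1)/24 - sum(t^3-t)/48 = 3900/24 - 42/48 = 161.625.
        z = (W - E[W]) / sqrt(Var[W]) = (35.5 - 39) / 12.7132 = -0.2753.
        Two-sided p = 2*Phi(z) = 0.783082.
Step 6: alpha = 0.1. fail to reject H0.

W+ = 35.5, W- = 42.5, W = min = 35.5, p = 0.783082, fail to reject H0.


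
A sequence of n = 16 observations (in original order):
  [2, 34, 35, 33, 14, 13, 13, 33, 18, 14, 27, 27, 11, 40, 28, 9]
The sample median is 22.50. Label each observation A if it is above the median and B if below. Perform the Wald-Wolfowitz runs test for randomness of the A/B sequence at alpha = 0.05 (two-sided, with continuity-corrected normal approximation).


Step 1: Compute median = 22.50; label A = above, B = below.
Labels in order: BAAABBBABBAABAAB  (n_A = 8, n_B = 8)
Step 2: Count runs R = 9.
Step 3: Under H0 (random ordering), E[R] = 2*n_A*n_B/(n_A+n_B) + 1 = 2*8*8/16 + 1 = 9.0000.
        Var[R] = 2*n_A*n_B*(2*n_A*n_B - n_A - n_B) / ((n_A+n_B)^2 * (n_A+n_B-1)) = 14336/3840 = 3.7333.
        SD[R] = 1.9322.
Step 4: R = E[R], so z = 0 with no continuity correction.
Step 5: Two-sided p-value via normal approximation = 2*(1 - Phi(|z|)) = 1.000000.
Step 6: alpha = 0.05. fail to reject H0.

R = 9, z = 0.0000, p = 1.000000, fail to reject H0.


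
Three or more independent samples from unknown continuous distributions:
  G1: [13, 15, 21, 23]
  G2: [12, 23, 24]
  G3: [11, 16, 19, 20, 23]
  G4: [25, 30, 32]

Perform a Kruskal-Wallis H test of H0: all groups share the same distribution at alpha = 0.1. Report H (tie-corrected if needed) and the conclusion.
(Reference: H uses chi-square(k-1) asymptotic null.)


Step 1: Combine all N = 15 observations and assign midranks.
sorted (value, group, rank): (11,G3,1), (12,G2,2), (13,G1,3), (15,G1,4), (16,G3,5), (19,G3,6), (20,G3,7), (21,G1,8), (23,G1,10), (23,G2,10), (23,G3,10), (24,G2,12), (25,G4,13), (30,G4,14), (32,G4,15)
Step 2: Sum ranks within each group.
R_1 = 25 (n_1 = 4)
R_2 = 24 (n_2 = 3)
R_3 = 29 (n_3 = 5)
R_4 = 42 (n_4 = 3)
Step 3: H = 12/(N(N+1)) * sum(R_i^2/n_i) - 3(N+1)
     = 12/(15*16) * (25^2/4 + 24^2/3 + 29^2/5 + 42^2/3) - 3*16
     = 0.050000 * 1104.45 - 48
     = 7.222500.
Step 4: Ties present; correction factor C = 1 - 24/(15^3 - 15) = 0.992857. Corrected H = 7.222500 / 0.992857 = 7.274460.
Step 5: Under H0, H ~ chi^2(3); p-value = 0.063646.
Step 6: alpha = 0.1. reject H0.

H = 7.2745, df = 3, p = 0.063646, reject H0.


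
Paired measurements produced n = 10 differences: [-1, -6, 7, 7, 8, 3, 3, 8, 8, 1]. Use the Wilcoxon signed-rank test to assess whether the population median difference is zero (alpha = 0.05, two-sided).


Step 1: Drop any zero differences (none here) and take |d_i|.
|d| = [1, 6, 7, 7, 8, 3, 3, 8, 8, 1]
Step 2: Midrank |d_i| (ties get averaged ranks).
ranks: |1|->1.5, |6|->5, |7|->6.5, |7|->6.5, |8|->9, |3|->3.5, |3|->3.5, |8|->9, |8|->9, |1|->1.5
Step 3: Attach original signs; sum ranks with positive sign and with negative sign.
W+ = 6.5 + 6.5 + 9 + 3.5 + 3.5 + 9 + 9 + 1.5 = 48.5
W- = 1.5 + 5 = 6.5
(Check: W+ + W- = 55 should equal n(n+1)/2 = 55.)
Step 4: Test statistic W = min(W+, W-) = 6.5.
Step 5: Ties in |d|, so use the tie-corrected normal approximation.
        E[W] = n(n+1)/4 = 10*11/4 = 27.5.
        Tie groups: |d|=1 (t=2), |d|=3 (t=2), |d|=7 (t=2), |d|=8 (t=3); sum(t^3 - t) = 42.
        Var[W] = n(n+1)(2n+1)/24 - sum(t^3-t)/48 = 2310/24 - 42/48 = 95.375.
        z = (W - E[W]) / sqrt(Var[W]) = (6.5 - 27.5) / 9.7660 = -2.1503.
        Two-sided p = 2*Phi(z) = 0.031530.
Step 6: alpha = 0.05. reject H0.

W+ = 48.5, W- = 6.5, W = min = 6.5, p = 0.031530, reject H0.


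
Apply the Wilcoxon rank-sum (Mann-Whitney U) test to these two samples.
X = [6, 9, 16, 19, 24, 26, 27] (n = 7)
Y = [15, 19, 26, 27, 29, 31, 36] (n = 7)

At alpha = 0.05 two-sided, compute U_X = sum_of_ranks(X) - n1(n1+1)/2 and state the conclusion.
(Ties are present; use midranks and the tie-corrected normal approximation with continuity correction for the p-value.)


Step 1: Combine and sort all 14 observations; assign midranks.
sorted (value, group): (6,X), (9,X), (15,Y), (16,X), (19,X), (19,Y), (24,X), (26,X), (26,Y), (27,X), (27,Y), (29,Y), (31,Y), (36,Y)
ranks: 6->1, 9->2, 15->3, 16->4, 19->5.5, 19->5.5, 24->7, 26->8.5, 26->8.5, 27->10.5, 27->10.5, 29->12, 31->13, 36->14
Step 2: Rank sum for X: R1 = 1 + 2 + 4 + 5.5 + 7 + 8.5 + 10.5 = 38.5.
Step 3: U_X = R1 - n1(n1+1)/2 = 38.5 - 7*8/2 = 38.5 - 28 = 10.5.
       U_Y = n1*n2 - U_X = 49 - 10.5 = 38.5.
Step 4: Ties are present, so use the tie-corrected normal approximation (with continuity correction) for the p-value.
Step 5: p-value = 0.083509; compare to alpha = 0.05. fail to reject H0.

U_X = 10.5, p = 0.083509, fail to reject H0 at alpha = 0.05.


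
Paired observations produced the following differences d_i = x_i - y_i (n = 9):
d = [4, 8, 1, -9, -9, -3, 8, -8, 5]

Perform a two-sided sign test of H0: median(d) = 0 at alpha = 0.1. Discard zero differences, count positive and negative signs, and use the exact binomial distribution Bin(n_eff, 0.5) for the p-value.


Step 1: Discard zero differences. Original n = 9; n_eff = number of nonzero differences = 9.
Nonzero differences (with sign): +4, +8, +1, -9, -9, -3, +8, -8, +5
Step 2: Count signs: positive = 5, negative = 4.
Step 3: Under H0: P(positive) = 0.5, so the number of positives S ~ Bin(9, 0.5).
Step 4: Two-sided exact p-value = sum of Bin(9,0.5) probabilities at or below the observed probability = 1.000000.
Step 5: alpha = 0.1. fail to reject H0.

n_eff = 9, pos = 5, neg = 4, p = 1.000000, fail to reject H0.


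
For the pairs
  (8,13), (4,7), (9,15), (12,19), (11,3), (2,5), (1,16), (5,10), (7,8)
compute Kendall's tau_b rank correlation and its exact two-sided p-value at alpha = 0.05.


Step 1: Enumerate the 36 unordered pairs (i,j) with i<j and classify each by sign(x_j-x_i) * sign(y_j-y_i).
  (1,2):dx=-4,dy=-6->C; (1,3):dx=+1,dy=+2->C; (1,4):dx=+4,dy=+6->C; (1,5):dx=+3,dy=-10->D
  (1,6):dx=-6,dy=-8->C; (1,7):dx=-7,dy=+3->D; (1,8):dx=-3,dy=-3->C; (1,9):dx=-1,dy=-5->C
  (2,3):dx=+5,dy=+8->C; (2,4):dx=+8,dy=+12->C; (2,5):dx=+7,dy=-4->D; (2,6):dx=-2,dy=-2->C
  (2,7):dx=-3,dy=+9->D; (2,8):dx=+1,dy=+3->C; (2,9):dx=+3,dy=+1->C; (3,4):dx=+3,dy=+4->C
  (3,5):dx=+2,dy=-12->D; (3,6):dx=-7,dy=-10->C; (3,7):dx=-8,dy=+1->D; (3,8):dx=-4,dy=-5->C
  (3,9):dx=-2,dy=-7->C; (4,5):dx=-1,dy=-16->C; (4,6):dx=-10,dy=-14->C; (4,7):dx=-11,dy=-3->C
  (4,8):dx=-7,dy=-9->C; (4,9):dx=-5,dy=-11->C; (5,6):dx=-9,dy=+2->D; (5,7):dx=-10,dy=+13->D
  (5,8):dx=-6,dy=+7->D; (5,9):dx=-4,dy=+5->D; (6,7):dx=-1,dy=+11->D; (6,8):dx=+3,dy=+5->C
  (6,9):dx=+5,dy=+3->C; (7,8):dx=+4,dy=-6->D; (7,9):dx=+6,dy=-8->D; (8,9):dx=+2,dy=-2->D
Step 2: C = 22, D = 14, total pairs = 36.
Step 3: tau = (C - D)/(n(n-1)/2) = (22 - 14)/36 = 0.222222.
Step 4: Exact two-sided p-value (enumerate n! = 362880 permutations of y under H0): p = 0.476709.
Step 5: alpha = 0.05. fail to reject H0.

tau_b = 0.2222 (C=22, D=14), p = 0.476709, fail to reject H0.


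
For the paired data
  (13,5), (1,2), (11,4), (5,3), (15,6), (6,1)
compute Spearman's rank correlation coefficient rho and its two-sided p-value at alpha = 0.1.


Step 1: Rank x and y separately (midranks; no ties here).
rank(x): 13->5, 1->1, 11->4, 5->2, 15->6, 6->3
rank(y): 5->5, 2->2, 4->4, 3->3, 6->6, 1->1
Step 2: d_i = R_x(i) - R_y(i); compute d_i^2.
  (5-5)^2=0, (1-2)^2=1, (4-4)^2=0, (2-3)^2=1, (6-6)^2=0, (3-1)^2=4
sum(d^2) = 6.
Step 3: rho = 1 - 6*6 / (6*(6^2 - 1)) = 1 - 36/210 = 0.828571.
Step 4: Under H0, t = rho * sqrt((n-2)/(1-rho^2)) = 2.9598 ~ t(4).
Step 5: Two-sided p-value from the t-distribution with 4 df = 0.041563.
Step 6: alpha = 0.1. reject H0.

rho = 0.8286, p = 0.041563, reject H0 at alpha = 0.1.


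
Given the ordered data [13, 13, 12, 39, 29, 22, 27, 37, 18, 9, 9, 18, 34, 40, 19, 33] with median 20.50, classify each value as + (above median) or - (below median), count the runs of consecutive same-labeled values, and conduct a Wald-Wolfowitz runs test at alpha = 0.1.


Step 1: Compute median = 20.50; label A = above, B = below.
Labels in order: BBBAAAAABBBBAABA  (n_A = 8, n_B = 8)
Step 2: Count runs R = 6.
Step 3: Under H0 (random ordering), E[R] = 2*n_A*n_B/(n_A+n_B) + 1 = 2*8*8/16 + 1 = 9.0000.
        Var[R] = 2*n_A*n_B*(2*n_A*n_B - n_A - n_B) / ((n_A+n_B)^2 * (n_A+n_B-1)) = 14336/3840 = 3.7333.
        SD[R] = 1.9322.
Step 4: Continuity-corrected z = (R + 0.5 - E[R]) / SD[R] = (6 + 0.5 - 9.0000) / 1.9322 = -1.2939.
Step 5: Two-sided p-value via normal approximation = 2*(1 - Phi(|z|)) = 0.195709.
Step 6: alpha = 0.1. fail to reject H0.

R = 6, z = -1.2939, p = 0.195709, fail to reject H0.


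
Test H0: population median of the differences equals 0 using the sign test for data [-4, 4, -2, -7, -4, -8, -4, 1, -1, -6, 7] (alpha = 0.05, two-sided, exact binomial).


Step 1: Discard zero differences. Original n = 11; n_eff = number of nonzero differences = 11.
Nonzero differences (with sign): -4, +4, -2, -7, -4, -8, -4, +1, -1, -6, +7
Step 2: Count signs: positive = 3, negative = 8.
Step 3: Under H0: P(positive) = 0.5, so the number of positives S ~ Bin(11, 0.5).
Step 4: Two-sided exact p-value = sum of Bin(11,0.5) probabilities at or below the observed probability = 0.226562.
Step 5: alpha = 0.05. fail to reject H0.

n_eff = 11, pos = 3, neg = 8, p = 0.226562, fail to reject H0.


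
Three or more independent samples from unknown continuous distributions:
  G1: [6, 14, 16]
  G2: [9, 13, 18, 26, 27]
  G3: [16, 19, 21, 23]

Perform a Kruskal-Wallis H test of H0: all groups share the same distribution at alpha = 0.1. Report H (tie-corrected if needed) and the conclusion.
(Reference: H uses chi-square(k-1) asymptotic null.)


Step 1: Combine all N = 12 observations and assign midranks.
sorted (value, group, rank): (6,G1,1), (9,G2,2), (13,G2,3), (14,G1,4), (16,G1,5.5), (16,G3,5.5), (18,G2,7), (19,G3,8), (21,G3,9), (23,G3,10), (26,G2,11), (27,G2,12)
Step 2: Sum ranks within each group.
R_1 = 10.5 (n_1 = 3)
R_2 = 35 (n_2 = 5)
R_3 = 32.5 (n_3 = 4)
Step 3: H = 12/(N(N+1)) * sum(R_i^2/n_i) - 3(N+1)
     = 12/(12*13) * (10.5^2/3 + 35^2/5 + 32.5^2/4) - 3*13
     = 0.076923 * 545.812 - 39
     = 2.985577.
Step 4: Ties present; correction factor C = 1 - 6/(12^3 - 12) = 0.996503. Corrected H = 2.985577 / 0.996503 = 2.996053.
Step 5: Under H0, H ~ chi^2(2); p-value = 0.223571.
Step 6: alpha = 0.1. fail to reject H0.

H = 2.9961, df = 2, p = 0.223571, fail to reject H0.


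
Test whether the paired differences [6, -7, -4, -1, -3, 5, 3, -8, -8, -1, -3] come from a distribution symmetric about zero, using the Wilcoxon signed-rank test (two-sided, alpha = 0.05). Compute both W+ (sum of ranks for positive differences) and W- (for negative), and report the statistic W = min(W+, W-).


Step 1: Drop any zero differences (none here) and take |d_i|.
|d| = [6, 7, 4, 1, 3, 5, 3, 8, 8, 1, 3]
Step 2: Midrank |d_i| (ties get averaged ranks).
ranks: |6|->8, |7|->9, |4|->6, |1|->1.5, |3|->4, |5|->7, |3|->4, |8|->10.5, |8|->10.5, |1|->1.5, |3|->4
Step 3: Attach original signs; sum ranks with positive sign and with negative sign.
W+ = 8 + 7 + 4 = 19
W- = 9 + 6 + 1.5 + 4 + 10.5 + 10.5 + 1.5 + 4 = 47
(Check: W+ + W- = 66 should equal n(n+1)/2 = 66.)
Step 4: Test statistic W = min(W+, W-) = 19.
Step 5: Ties in |d|, so use the tie-corrected normal approximation.
        E[W] = n(n+1)/4 = 11*12/4 = 33.
        Tie groups: |d|=1 (t=2), |d|=3 (t=3), |d|=8 (t=2); sum(t^3 - t) = 36.
        Var[W] = n(n+1)(2n+1)/24 - sum(t^3-t)/48 = 3036/24 - 36/48 = 125.75.
        z = (W - E[W]) / sqrt(Var[W]) = (19 - 33) / 11.2138 = -1.2485.
        Two-sided p = 2*Phi(z) = 0.211863.
Step 6: alpha = 0.05. fail to reject H0.

W+ = 19, W- = 47, W = min = 19, p = 0.211863, fail to reject H0.


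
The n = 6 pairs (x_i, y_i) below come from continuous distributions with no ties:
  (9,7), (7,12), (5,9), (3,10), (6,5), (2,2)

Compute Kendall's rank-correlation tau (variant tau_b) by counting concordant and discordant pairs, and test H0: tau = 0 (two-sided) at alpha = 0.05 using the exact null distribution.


Step 1: Enumerate the 15 unordered pairs (i,j) with i<j and classify each by sign(x_j-x_i) * sign(y_j-y_i).
  (1,2):dx=-2,dy=+5->D; (1,3):dx=-4,dy=+2->D; (1,4):dx=-6,dy=+3->D; (1,5):dx=-3,dy=-2->C
  (1,6):dx=-7,dy=-5->C; (2,3):dx=-2,dy=-3->C; (2,4):dx=-4,dy=-2->C; (2,5):dx=-1,dy=-7->C
  (2,6):dx=-5,dy=-10->C; (3,4):dx=-2,dy=+1->D; (3,5):dx=+1,dy=-4->D; (3,6):dx=-3,dy=-7->C
  (4,5):dx=+3,dy=-5->D; (4,6):dx=-1,dy=-8->C; (5,6):dx=-4,dy=-3->C
Step 2: C = 9, D = 6, total pairs = 15.
Step 3: tau = (C - D)/(n(n-1)/2) = (9 - 6)/15 = 0.200000.
Step 4: Exact two-sided p-value (enumerate n! = 720 permutations of y under H0): p = 0.719444.
Step 5: alpha = 0.05. fail to reject H0.

tau_b = 0.2000 (C=9, D=6), p = 0.719444, fail to reject H0.


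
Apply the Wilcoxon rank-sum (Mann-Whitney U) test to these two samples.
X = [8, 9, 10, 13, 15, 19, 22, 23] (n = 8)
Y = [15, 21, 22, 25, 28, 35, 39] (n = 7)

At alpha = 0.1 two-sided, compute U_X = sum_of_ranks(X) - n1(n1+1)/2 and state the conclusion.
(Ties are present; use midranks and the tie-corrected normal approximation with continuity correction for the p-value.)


Step 1: Combine and sort all 15 observations; assign midranks.
sorted (value, group): (8,X), (9,X), (10,X), (13,X), (15,X), (15,Y), (19,X), (21,Y), (22,X), (22,Y), (23,X), (25,Y), (28,Y), (35,Y), (39,Y)
ranks: 8->1, 9->2, 10->3, 13->4, 15->5.5, 15->5.5, 19->7, 21->8, 22->9.5, 22->9.5, 23->11, 25->12, 28->13, 35->14, 39->15
Step 2: Rank sum for X: R1 = 1 + 2 + 3 + 4 + 5.5 + 7 + 9.5 + 11 = 43.
Step 3: U_X = R1 - n1(n1+1)/2 = 43 - 8*9/2 = 43 - 36 = 7.
       U_Y = n1*n2 - U_X = 56 - 7 = 49.
Step 4: Ties are present, so use the tie-corrected normal approximation (with continuity correction) for the p-value.
Step 5: p-value = 0.017470; compare to alpha = 0.1. reject H0.

U_X = 7, p = 0.017470, reject H0 at alpha = 0.1.


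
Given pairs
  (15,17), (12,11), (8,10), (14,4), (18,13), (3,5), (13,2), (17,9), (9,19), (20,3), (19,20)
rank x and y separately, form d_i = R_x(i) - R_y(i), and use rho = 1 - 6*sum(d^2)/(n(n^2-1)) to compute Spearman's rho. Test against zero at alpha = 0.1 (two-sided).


Step 1: Rank x and y separately (midranks; no ties here).
rank(x): 15->7, 12->4, 8->2, 14->6, 18->9, 3->1, 13->5, 17->8, 9->3, 20->11, 19->10
rank(y): 17->9, 11->7, 10->6, 4->3, 13->8, 5->4, 2->1, 9->5, 19->10, 3->2, 20->11
Step 2: d_i = R_x(i) - R_y(i); compute d_i^2.
  (7-9)^2=4, (4-7)^2=9, (2-6)^2=16, (6-3)^2=9, (9-8)^2=1, (1-4)^2=9, (5-1)^2=16, (8-5)^2=9, (3-10)^2=49, (11-2)^2=81, (10-11)^2=1
sum(d^2) = 204.
Step 3: rho = 1 - 6*204 / (11*(11^2 - 1)) = 1 - 1224/1320 = 0.072727.
Step 4: Under H0, t = rho * sqrt((n-2)/(1-rho^2)) = 0.2188 ~ t(9).
Step 5: Two-sided p-value from the t-distribution with 9 df = 0.831716.
Step 6: alpha = 0.1. fail to reject H0.

rho = 0.0727, p = 0.831716, fail to reject H0 at alpha = 0.1.


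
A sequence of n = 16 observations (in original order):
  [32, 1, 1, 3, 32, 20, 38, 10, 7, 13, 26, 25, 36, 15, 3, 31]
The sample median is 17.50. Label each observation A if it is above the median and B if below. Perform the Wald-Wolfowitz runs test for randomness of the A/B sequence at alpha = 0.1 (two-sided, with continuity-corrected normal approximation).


Step 1: Compute median = 17.50; label A = above, B = below.
Labels in order: ABBBAAABBBAAABBA  (n_A = 8, n_B = 8)
Step 2: Count runs R = 7.
Step 3: Under H0 (random ordering), E[R] = 2*n_A*n_B/(n_A+n_B) + 1 = 2*8*8/16 + 1 = 9.0000.
        Var[R] = 2*n_A*n_B*(2*n_A*n_B - n_A - n_B) / ((n_A+n_B)^2 * (n_A+n_B-1)) = 14336/3840 = 3.7333.
        SD[R] = 1.9322.
Step 4: Continuity-corrected z = (R + 0.5 - E[R]) / SD[R] = (7 + 0.5 - 9.0000) / 1.9322 = -0.7763.
Step 5: Two-sided p-value via normal approximation = 2*(1 - Phi(|z|)) = 0.437558.
Step 6: alpha = 0.1. fail to reject H0.

R = 7, z = -0.7763, p = 0.437558, fail to reject H0.


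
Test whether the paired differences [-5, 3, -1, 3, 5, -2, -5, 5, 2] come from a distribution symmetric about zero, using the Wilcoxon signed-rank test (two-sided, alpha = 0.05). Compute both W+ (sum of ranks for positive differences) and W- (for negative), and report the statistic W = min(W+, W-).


Step 1: Drop any zero differences (none here) and take |d_i|.
|d| = [5, 3, 1, 3, 5, 2, 5, 5, 2]
Step 2: Midrank |d_i| (ties get averaged ranks).
ranks: |5|->7.5, |3|->4.5, |1|->1, |3|->4.5, |5|->7.5, |2|->2.5, |5|->7.5, |5|->7.5, |2|->2.5
Step 3: Attach original signs; sum ranks with positive sign and with negative sign.
W+ = 4.5 + 4.5 + 7.5 + 7.5 + 2.5 = 26.5
W- = 7.5 + 1 + 2.5 + 7.5 = 18.5
(Check: W+ + W- = 45 should equal n(n+1)/2 = 45.)
Step 4: Test statistic W = min(W+, W-) = 18.5.
Step 5: Ties in |d|, so use the tie-corrected normal approximation.
        E[W] = n(n+1)/4 = 9*10/4 = 22.5.
        Tie groups: |d|=2 (t=2), |d|=3 (t=2), |d|=5 (t=4); sum(t^3 - t) = 72.
        Var[W] = n(n+1)(2n+1)/24 - sum(t^3-t)/48 = 1710/24 - 72/48 = 69.75.
        z = (W - E[W]) / sqrt(Var[W]) = (18.5 - 22.5) / 8.3516 = -0.4789.
        Two-sided p = 2*Phi(z) = 0.631976.
Step 6: alpha = 0.05. fail to reject H0.

W+ = 26.5, W- = 18.5, W = min = 18.5, p = 0.631976, fail to reject H0.


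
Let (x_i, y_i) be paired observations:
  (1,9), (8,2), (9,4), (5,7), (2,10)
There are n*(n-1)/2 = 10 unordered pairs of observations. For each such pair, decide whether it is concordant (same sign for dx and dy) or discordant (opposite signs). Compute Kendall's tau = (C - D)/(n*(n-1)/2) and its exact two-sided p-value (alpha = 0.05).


Step 1: Enumerate the 10 unordered pairs (i,j) with i<j and classify each by sign(x_j-x_i) * sign(y_j-y_i).
  (1,2):dx=+7,dy=-7->D; (1,3):dx=+8,dy=-5->D; (1,4):dx=+4,dy=-2->D; (1,5):dx=+1,dy=+1->C
  (2,3):dx=+1,dy=+2->C; (2,4):dx=-3,dy=+5->D; (2,5):dx=-6,dy=+8->D; (3,4):dx=-4,dy=+3->D
  (3,5):dx=-7,dy=+6->D; (4,5):dx=-3,dy=+3->D
Step 2: C = 2, D = 8, total pairs = 10.
Step 3: tau = (C - D)/(n(n-1)/2) = (2 - 8)/10 = -0.600000.
Step 4: Exact two-sided p-value (enumerate n! = 120 permutations of y under H0): p = 0.233333.
Step 5: alpha = 0.05. fail to reject H0.

tau_b = -0.6000 (C=2, D=8), p = 0.233333, fail to reject H0.


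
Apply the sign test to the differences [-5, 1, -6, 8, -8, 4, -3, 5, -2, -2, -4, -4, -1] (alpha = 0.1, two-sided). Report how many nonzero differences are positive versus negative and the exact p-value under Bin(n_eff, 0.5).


Step 1: Discard zero differences. Original n = 13; n_eff = number of nonzero differences = 13.
Nonzero differences (with sign): -5, +1, -6, +8, -8, +4, -3, +5, -2, -2, -4, -4, -1
Step 2: Count signs: positive = 4, negative = 9.
Step 3: Under H0: P(positive) = 0.5, so the number of positives S ~ Bin(13, 0.5).
Step 4: Two-sided exact p-value = sum of Bin(13,0.5) probabilities at or below the observed probability = 0.266846.
Step 5: alpha = 0.1. fail to reject H0.

n_eff = 13, pos = 4, neg = 9, p = 0.266846, fail to reject H0.


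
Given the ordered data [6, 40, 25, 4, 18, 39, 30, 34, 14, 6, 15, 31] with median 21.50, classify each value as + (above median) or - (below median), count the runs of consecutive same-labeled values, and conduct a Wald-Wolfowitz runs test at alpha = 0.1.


Step 1: Compute median = 21.50; label A = above, B = below.
Labels in order: BAABBAAABBBA  (n_A = 6, n_B = 6)
Step 2: Count runs R = 6.
Step 3: Under H0 (random ordering), E[R] = 2*n_A*n_B/(n_A+n_B) + 1 = 2*6*6/12 + 1 = 7.0000.
        Var[R] = 2*n_A*n_B*(2*n_A*n_B - n_A - n_B) / ((n_A+n_B)^2 * (n_A+n_B-1)) = 4320/1584 = 2.7273.
        SD[R] = 1.6514.
Step 4: Continuity-corrected z = (R + 0.5 - E[R]) / SD[R] = (6 + 0.5 - 7.0000) / 1.6514 = -0.3028.
Step 5: Two-sided p-value via normal approximation = 2*(1 - Phi(|z|)) = 0.762069.
Step 6: alpha = 0.1. fail to reject H0.

R = 6, z = -0.3028, p = 0.762069, fail to reject H0.


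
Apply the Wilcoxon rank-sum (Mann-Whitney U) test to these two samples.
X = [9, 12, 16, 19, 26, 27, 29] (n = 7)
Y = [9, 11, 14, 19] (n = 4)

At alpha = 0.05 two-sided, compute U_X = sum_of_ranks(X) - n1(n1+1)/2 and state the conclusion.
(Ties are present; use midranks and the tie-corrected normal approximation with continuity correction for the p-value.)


Step 1: Combine and sort all 11 observations; assign midranks.
sorted (value, group): (9,X), (9,Y), (11,Y), (12,X), (14,Y), (16,X), (19,X), (19,Y), (26,X), (27,X), (29,X)
ranks: 9->1.5, 9->1.5, 11->3, 12->4, 14->5, 16->6, 19->7.5, 19->7.5, 26->9, 27->10, 29->11
Step 2: Rank sum for X: R1 = 1.5 + 4 + 6 + 7.5 + 9 + 10 + 11 = 49.
Step 3: U_X = R1 - n1(n1+1)/2 = 49 - 7*8/2 = 49 - 28 = 21.
       U_Y = n1*n2 - U_X = 28 - 21 = 7.
Step 4: Ties are present, so use the tie-corrected normal approximation (with continuity correction) for the p-value.
Step 5: p-value = 0.217200; compare to alpha = 0.05. fail to reject H0.

U_X = 21, p = 0.217200, fail to reject H0 at alpha = 0.05.


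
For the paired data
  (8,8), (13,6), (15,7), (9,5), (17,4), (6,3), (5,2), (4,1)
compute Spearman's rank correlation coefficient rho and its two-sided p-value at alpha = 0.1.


Step 1: Rank x and y separately (midranks; no ties here).
rank(x): 8->4, 13->6, 15->7, 9->5, 17->8, 6->3, 5->2, 4->1
rank(y): 8->8, 6->6, 7->7, 5->5, 4->4, 3->3, 2->2, 1->1
Step 2: d_i = R_x(i) - R_y(i); compute d_i^2.
  (4-8)^2=16, (6-6)^2=0, (7-7)^2=0, (5-5)^2=0, (8-4)^2=16, (3-3)^2=0, (2-2)^2=0, (1-1)^2=0
sum(d^2) = 32.
Step 3: rho = 1 - 6*32 / (8*(8^2 - 1)) = 1 - 192/504 = 0.619048.
Step 4: Under H0, t = rho * sqrt((n-2)/(1-rho^2)) = 1.9308 ~ t(6).
Step 5: Two-sided p-value from the t-distribution with 6 df = 0.101733.
Step 6: alpha = 0.1. fail to reject H0.

rho = 0.6190, p = 0.101733, fail to reject H0 at alpha = 0.1.


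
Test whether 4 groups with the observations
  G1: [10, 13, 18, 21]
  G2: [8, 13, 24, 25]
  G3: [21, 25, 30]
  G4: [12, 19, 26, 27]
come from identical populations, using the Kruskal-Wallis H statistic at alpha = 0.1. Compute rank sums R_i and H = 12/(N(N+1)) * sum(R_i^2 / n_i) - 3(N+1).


Step 1: Combine all N = 15 observations and assign midranks.
sorted (value, group, rank): (8,G2,1), (10,G1,2), (12,G4,3), (13,G1,4.5), (13,G2,4.5), (18,G1,6), (19,G4,7), (21,G1,8.5), (21,G3,8.5), (24,G2,10), (25,G2,11.5), (25,G3,11.5), (26,G4,13), (27,G4,14), (30,G3,15)
Step 2: Sum ranks within each group.
R_1 = 21 (n_1 = 4)
R_2 = 27 (n_2 = 4)
R_3 = 35 (n_3 = 3)
R_4 = 37 (n_4 = 4)
Step 3: H = 12/(N(N+1)) * sum(R_i^2/n_i) - 3(N+1)
     = 12/(15*16) * (21^2/4 + 27^2/4 + 35^2/3 + 37^2/4) - 3*16
     = 0.050000 * 1043.08 - 48
     = 4.154167.
Step 4: Ties present; correction factor C = 1 - 18/(15^3 - 15) = 0.994643. Corrected H = 4.154167 / 0.994643 = 4.176541.
Step 5: Under H0, H ~ chi^2(3); p-value = 0.243021.
Step 6: alpha = 0.1. fail to reject H0.

H = 4.1765, df = 3, p = 0.243021, fail to reject H0.


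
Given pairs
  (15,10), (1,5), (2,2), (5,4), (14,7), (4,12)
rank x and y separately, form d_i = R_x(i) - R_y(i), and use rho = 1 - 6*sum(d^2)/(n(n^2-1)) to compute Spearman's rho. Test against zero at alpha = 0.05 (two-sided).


Step 1: Rank x and y separately (midranks; no ties here).
rank(x): 15->6, 1->1, 2->2, 5->4, 14->5, 4->3
rank(y): 10->5, 5->3, 2->1, 4->2, 7->4, 12->6
Step 2: d_i = R_x(i) - R_y(i); compute d_i^2.
  (6-5)^2=1, (1-3)^2=4, (2-1)^2=1, (4-2)^2=4, (5-4)^2=1, (3-6)^2=9
sum(d^2) = 20.
Step 3: rho = 1 - 6*20 / (6*(6^2 - 1)) = 1 - 120/210 = 0.428571.
Step 4: Under H0, t = rho * sqrt((n-2)/(1-rho^2)) = 0.9487 ~ t(4).
Step 5: Two-sided p-value from the t-distribution with 4 df = 0.396501.
Step 6: alpha = 0.05. fail to reject H0.

rho = 0.4286, p = 0.396501, fail to reject H0 at alpha = 0.05.


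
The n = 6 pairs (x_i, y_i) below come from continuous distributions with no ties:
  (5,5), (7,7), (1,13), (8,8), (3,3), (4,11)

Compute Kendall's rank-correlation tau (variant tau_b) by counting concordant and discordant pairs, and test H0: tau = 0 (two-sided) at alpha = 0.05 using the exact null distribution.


Step 1: Enumerate the 15 unordered pairs (i,j) with i<j and classify each by sign(x_j-x_i) * sign(y_j-y_i).
  (1,2):dx=+2,dy=+2->C; (1,3):dx=-4,dy=+8->D; (1,4):dx=+3,dy=+3->C; (1,5):dx=-2,dy=-2->C
  (1,6):dx=-1,dy=+6->D; (2,3):dx=-6,dy=+6->D; (2,4):dx=+1,dy=+1->C; (2,5):dx=-4,dy=-4->C
  (2,6):dx=-3,dy=+4->D; (3,4):dx=+7,dy=-5->D; (3,5):dx=+2,dy=-10->D; (3,6):dx=+3,dy=-2->D
  (4,5):dx=-5,dy=-5->C; (4,6):dx=-4,dy=+3->D; (5,6):dx=+1,dy=+8->C
Step 2: C = 7, D = 8, total pairs = 15.
Step 3: tau = (C - D)/(n(n-1)/2) = (7 - 8)/15 = -0.066667.
Step 4: Exact two-sided p-value (enumerate n! = 720 permutations of y under H0): p = 1.000000.
Step 5: alpha = 0.05. fail to reject H0.

tau_b = -0.0667 (C=7, D=8), p = 1.000000, fail to reject H0.


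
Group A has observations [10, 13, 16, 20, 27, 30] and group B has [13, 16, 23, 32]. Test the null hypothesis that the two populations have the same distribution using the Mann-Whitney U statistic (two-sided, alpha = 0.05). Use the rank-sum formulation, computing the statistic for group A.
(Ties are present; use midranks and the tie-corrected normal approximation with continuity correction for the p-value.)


Step 1: Combine and sort all 10 observations; assign midranks.
sorted (value, group): (10,X), (13,X), (13,Y), (16,X), (16,Y), (20,X), (23,Y), (27,X), (30,X), (32,Y)
ranks: 10->1, 13->2.5, 13->2.5, 16->4.5, 16->4.5, 20->6, 23->7, 27->8, 30->9, 32->10
Step 2: Rank sum for X: R1 = 1 + 2.5 + 4.5 + 6 + 8 + 9 = 31.
Step 3: U_X = R1 - n1(n1+1)/2 = 31 - 6*7/2 = 31 - 21 = 10.
       U_Y = n1*n2 - U_X = 24 - 10 = 14.
Step 4: Ties are present, so use the tie-corrected normal approximation (with continuity correction) for the p-value.
Step 5: p-value = 0.747637; compare to alpha = 0.05. fail to reject H0.

U_X = 10, p = 0.747637, fail to reject H0 at alpha = 0.05.


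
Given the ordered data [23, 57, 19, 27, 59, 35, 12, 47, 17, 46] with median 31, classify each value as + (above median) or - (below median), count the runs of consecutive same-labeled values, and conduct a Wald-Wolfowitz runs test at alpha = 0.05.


Step 1: Compute median = 31; label A = above, B = below.
Labels in order: BABBAABABA  (n_A = 5, n_B = 5)
Step 2: Count runs R = 8.
Step 3: Under H0 (random ordering), E[R] = 2*n_A*n_B/(n_A+n_B) + 1 = 2*5*5/10 + 1 = 6.0000.
        Var[R] = 2*n_A*n_B*(2*n_A*n_B - n_A - n_B) / ((n_A+n_B)^2 * (n_A+n_B-1)) = 2000/900 = 2.2222.
        SD[R] = 1.4907.
Step 4: Continuity-corrected z = (R - 0.5 - E[R]) / SD[R] = (8 - 0.5 - 6.0000) / 1.4907 = 1.0062.
Step 5: Two-sided p-value via normal approximation = 2*(1 - Phi(|z|)) = 0.314305.
Step 6: alpha = 0.05. fail to reject H0.

R = 8, z = 1.0062, p = 0.314305, fail to reject H0.


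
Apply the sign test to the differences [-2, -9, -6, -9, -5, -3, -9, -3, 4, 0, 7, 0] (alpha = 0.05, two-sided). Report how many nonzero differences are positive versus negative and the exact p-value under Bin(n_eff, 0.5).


Step 1: Discard zero differences. Original n = 12; n_eff = number of nonzero differences = 10.
Nonzero differences (with sign): -2, -9, -6, -9, -5, -3, -9, -3, +4, +7
Step 2: Count signs: positive = 2, negative = 8.
Step 3: Under H0: P(positive) = 0.5, so the number of positives S ~ Bin(10, 0.5).
Step 4: Two-sided exact p-value = sum of Bin(10,0.5) probabilities at or below the observed probability = 0.109375.
Step 5: alpha = 0.05. fail to reject H0.

n_eff = 10, pos = 2, neg = 8, p = 0.109375, fail to reject H0.


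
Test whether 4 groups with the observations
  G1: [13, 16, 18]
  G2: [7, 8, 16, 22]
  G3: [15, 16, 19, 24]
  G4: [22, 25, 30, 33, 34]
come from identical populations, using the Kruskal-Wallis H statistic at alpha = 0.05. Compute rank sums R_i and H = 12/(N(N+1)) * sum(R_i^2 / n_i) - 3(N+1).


Step 1: Combine all N = 16 observations and assign midranks.
sorted (value, group, rank): (7,G2,1), (8,G2,2), (13,G1,3), (15,G3,4), (16,G1,6), (16,G2,6), (16,G3,6), (18,G1,8), (19,G3,9), (22,G2,10.5), (22,G4,10.5), (24,G3,12), (25,G4,13), (30,G4,14), (33,G4,15), (34,G4,16)
Step 2: Sum ranks within each group.
R_1 = 17 (n_1 = 3)
R_2 = 19.5 (n_2 = 4)
R_3 = 31 (n_3 = 4)
R_4 = 68.5 (n_4 = 5)
Step 3: H = 12/(N(N+1)) * sum(R_i^2/n_i) - 3(N+1)
     = 12/(16*17) * (17^2/3 + 19.5^2/4 + 31^2/4 + 68.5^2/5) - 3*17
     = 0.044118 * 1370.1 - 51
     = 9.445404.
Step 4: Ties present; correction factor C = 1 - 30/(16^3 - 16) = 0.992647. Corrected H = 9.445404 / 0.992647 = 9.515370.
Step 5: Under H0, H ~ chi^2(3); p-value = 0.023168.
Step 6: alpha = 0.05. reject H0.

H = 9.5154, df = 3, p = 0.023168, reject H0.
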